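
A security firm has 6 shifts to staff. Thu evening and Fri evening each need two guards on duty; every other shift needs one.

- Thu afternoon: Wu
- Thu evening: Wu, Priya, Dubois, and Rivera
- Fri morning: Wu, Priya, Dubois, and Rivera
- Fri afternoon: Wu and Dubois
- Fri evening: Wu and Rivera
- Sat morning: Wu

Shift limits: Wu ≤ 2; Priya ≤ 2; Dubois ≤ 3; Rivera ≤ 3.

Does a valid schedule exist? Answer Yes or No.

No

Total capacity is 10 and 8 slots are needed, so capacity alone doesn't rule it out.
Shifts {Thu afternoon, Fri evening, Sat morning} need 4 worker-slots in total, but the guards available for any of those shifts (Wu and Rivera) can supply at most 3 among them. So no valid schedule exists.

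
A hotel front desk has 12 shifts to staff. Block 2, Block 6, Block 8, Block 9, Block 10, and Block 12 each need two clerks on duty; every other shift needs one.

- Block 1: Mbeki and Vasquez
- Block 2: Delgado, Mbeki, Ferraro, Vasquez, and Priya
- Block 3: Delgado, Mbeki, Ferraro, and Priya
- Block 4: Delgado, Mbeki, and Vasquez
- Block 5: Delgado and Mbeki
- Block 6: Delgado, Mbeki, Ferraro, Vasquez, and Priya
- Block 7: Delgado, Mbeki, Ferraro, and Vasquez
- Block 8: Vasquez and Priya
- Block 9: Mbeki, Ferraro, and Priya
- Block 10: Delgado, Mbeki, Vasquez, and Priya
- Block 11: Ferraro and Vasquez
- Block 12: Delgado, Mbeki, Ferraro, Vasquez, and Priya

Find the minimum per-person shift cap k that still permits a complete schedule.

With 5 clerks and 18 worker-slots to fill, someone must work at least ⌈18/5⌉ = 4 shifts, so k ≥ 4.
k = 4 works: Block 1→Mbeki, Block 2→Mbeki+Ferraro, Block 3→Delgado, Block 4→Delgado, Block 5→Delgado, Block 6→Ferraro+Vasquez, Block 7→Delgado, Block 8→Vasquez+Priya, Block 9→Mbeki+Ferraro, Block 10→Mbeki+Vasquez, Block 11→Ferraro, Block 12→Vasquez+Priya.
Loads: Delgado 4, Mbeki 4, Ferraro 4, Vasquez 4, Priya 2 — all ≤ 4.

4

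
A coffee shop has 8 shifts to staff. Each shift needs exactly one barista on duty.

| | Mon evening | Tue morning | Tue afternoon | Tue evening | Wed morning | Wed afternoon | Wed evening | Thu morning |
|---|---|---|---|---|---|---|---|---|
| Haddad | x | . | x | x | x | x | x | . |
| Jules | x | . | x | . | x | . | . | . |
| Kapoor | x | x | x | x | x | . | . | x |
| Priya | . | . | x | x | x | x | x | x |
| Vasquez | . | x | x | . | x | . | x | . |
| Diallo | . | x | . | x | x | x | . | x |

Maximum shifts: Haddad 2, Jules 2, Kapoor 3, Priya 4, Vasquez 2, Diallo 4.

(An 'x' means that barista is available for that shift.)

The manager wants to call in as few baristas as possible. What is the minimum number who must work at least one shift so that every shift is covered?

3

8 slots to fill and no one can take more than 4, so at least ⌈8/4⌉ = 2 baristas are needed.
No set of 2 baristas can cover every shift (each such set leaves at least one shift with no one available or exceeds a cap).
Haddad, Jules, and Diallo alone can cover everything: Mon evening→Haddad, Tue morning→Diallo, Tue afternoon→Jules, Tue evening→Diallo, Wed morning→Jules, Wed afternoon→Diallo, Wed evening→Haddad, Thu morning→Diallo.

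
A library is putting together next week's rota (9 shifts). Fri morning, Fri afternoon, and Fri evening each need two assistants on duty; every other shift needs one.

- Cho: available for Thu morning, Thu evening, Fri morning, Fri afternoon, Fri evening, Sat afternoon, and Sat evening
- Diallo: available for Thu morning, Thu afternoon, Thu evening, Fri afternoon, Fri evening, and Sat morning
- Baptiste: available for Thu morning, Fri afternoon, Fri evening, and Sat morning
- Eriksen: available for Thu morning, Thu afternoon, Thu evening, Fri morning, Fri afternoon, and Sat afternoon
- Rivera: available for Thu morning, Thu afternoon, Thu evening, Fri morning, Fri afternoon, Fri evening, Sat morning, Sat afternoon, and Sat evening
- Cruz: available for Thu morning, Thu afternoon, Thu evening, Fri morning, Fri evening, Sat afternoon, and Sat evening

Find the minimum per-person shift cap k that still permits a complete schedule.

With 6 assistants and 12 worker-slots to fill, someone must work at least ⌈12/6⌉ = 2 shifts, so k ≥ 2.
k = 2 works: Thu morning→Baptiste, Thu afternoon→Diallo, Thu evening→Eriksen, Fri morning→Eriksen+Cruz, Fri afternoon→Baptiste+Rivera, Fri evening→Rivera+Cruz, Sat morning→Diallo, Sat afternoon→Cho, Sat evening→Cho.
Loads: Cho 2, Diallo 2, Baptiste 2, Eriksen 2, Rivera 2, Cruz 2 — all ≤ 2.

2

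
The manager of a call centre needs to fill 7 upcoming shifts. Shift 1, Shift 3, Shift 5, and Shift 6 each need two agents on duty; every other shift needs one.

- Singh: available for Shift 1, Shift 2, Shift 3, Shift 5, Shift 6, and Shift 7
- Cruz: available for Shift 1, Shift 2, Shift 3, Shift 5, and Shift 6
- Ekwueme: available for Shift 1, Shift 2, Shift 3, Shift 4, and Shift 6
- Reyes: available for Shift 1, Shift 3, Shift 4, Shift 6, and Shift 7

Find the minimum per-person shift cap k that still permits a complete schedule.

3

With 4 agents and 11 worker-slots to fill, someone must work at least ⌈11/4⌉ = 3 shifts, so k ≥ 3.
k = 3 works: Shift 1→Cruz+Ekwueme, Shift 2→Singh, Shift 3→Cruz+Reyes, Shift 4→Ekwueme, Shift 5→Singh+Cruz, Shift 6→Ekwueme+Reyes, Shift 7→Singh.
Loads: Singh 3, Cruz 3, Ekwueme 3, Reyes 2 — all ≤ 3.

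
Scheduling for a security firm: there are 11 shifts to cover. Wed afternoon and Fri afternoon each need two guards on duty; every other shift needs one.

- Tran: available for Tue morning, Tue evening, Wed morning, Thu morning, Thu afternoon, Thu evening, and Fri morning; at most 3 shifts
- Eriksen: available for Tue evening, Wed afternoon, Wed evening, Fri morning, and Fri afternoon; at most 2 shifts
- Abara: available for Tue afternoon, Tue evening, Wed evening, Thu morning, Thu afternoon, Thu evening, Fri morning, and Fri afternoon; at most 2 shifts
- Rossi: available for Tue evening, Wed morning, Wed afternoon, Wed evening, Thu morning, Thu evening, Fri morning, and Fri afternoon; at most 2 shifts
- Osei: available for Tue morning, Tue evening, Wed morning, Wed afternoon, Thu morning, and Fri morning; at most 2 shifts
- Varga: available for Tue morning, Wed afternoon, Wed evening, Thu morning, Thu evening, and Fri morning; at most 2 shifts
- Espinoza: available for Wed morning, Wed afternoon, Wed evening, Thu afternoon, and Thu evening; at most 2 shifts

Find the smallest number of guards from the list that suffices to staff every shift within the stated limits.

13 slots to fill and no one can take more than 3, so at least ⌈13/3⌉ = 5 guards are needed.
Any 5 guards together have capacity at most 3+2+2+2+2 = 11 < 13 slots, so 5 can never suffice.
Tran, Eriksen, Abara, Rossi, Osei, and Varga alone can cover everything: Tue morning→Tran, Tue afternoon→Abara, Tue evening→Rossi, Wed morning→Tran, Wed afternoon→Osei+Varga, Wed evening→Eriksen, Thu morning→Osei, Thu afternoon→Tran, Thu evening→Rossi, Fri morning→Varga, Fri afternoon→Eriksen+Abara.

6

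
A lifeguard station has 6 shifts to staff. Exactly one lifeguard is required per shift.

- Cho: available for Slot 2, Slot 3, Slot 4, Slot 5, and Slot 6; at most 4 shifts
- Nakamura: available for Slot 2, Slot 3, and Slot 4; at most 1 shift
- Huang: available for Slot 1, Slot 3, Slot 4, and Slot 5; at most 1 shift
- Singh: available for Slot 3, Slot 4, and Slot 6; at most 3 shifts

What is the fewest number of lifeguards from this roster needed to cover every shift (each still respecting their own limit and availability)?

6 slots to fill and no one can take more than 4, so at least ⌈6/4⌉ = 2 lifeguards are needed.
No set of 2 lifeguards can cover every shift (each such set leaves at least one shift with no one available or exceeds a cap).
Cho, Nakamura, and Huang alone can cover everything: Slot 1→Huang, Slot 2→Cho, Slot 3→Cho, Slot 4→Nakamura, Slot 5→Cho, Slot 6→Cho.

3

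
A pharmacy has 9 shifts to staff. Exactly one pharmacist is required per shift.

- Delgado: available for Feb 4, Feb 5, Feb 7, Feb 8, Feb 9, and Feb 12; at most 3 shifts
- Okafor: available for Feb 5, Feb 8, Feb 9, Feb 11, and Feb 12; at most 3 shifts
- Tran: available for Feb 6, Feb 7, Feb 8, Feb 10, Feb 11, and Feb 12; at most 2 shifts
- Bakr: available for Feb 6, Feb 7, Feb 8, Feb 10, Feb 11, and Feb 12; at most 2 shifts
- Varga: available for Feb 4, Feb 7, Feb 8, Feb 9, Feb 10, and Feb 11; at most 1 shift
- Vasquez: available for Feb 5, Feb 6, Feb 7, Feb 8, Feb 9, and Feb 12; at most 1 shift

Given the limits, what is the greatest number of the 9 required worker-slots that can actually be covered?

Total capacity across all pharmacists is 3+3+2+2+1+1 = 12, and 9 slots are needed, so at most 9 can be filled.
An assignment achieving 9: Feb 4→Delgado, Feb 5→Delgado, Feb 6→Tran, Feb 7→Bakr, Feb 8→Okafor, Feb 9→Delgado, Feb 10→Tran, Feb 11→Okafor, Feb 12→Okafor.
Loads: Delgado 3/3, Okafor 3/3, Tran 2/2, Bakr 1/2, Varga 0/1, Vasquez 0/1.

9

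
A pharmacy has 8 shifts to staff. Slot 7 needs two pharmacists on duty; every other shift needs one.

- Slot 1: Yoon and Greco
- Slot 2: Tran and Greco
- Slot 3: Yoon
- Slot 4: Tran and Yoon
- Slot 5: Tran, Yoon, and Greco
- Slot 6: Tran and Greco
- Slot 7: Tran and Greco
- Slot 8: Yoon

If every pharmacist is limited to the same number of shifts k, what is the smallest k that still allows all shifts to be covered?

3

With 3 pharmacists and 9 worker-slots to fill, someone must work at least ⌈9/3⌉ = 3 shifts, so k ≥ 3.
k = 3 works: Slot 1→Yoon, Slot 2→Tran, Slot 3→Yoon, Slot 4→Tran, Slot 5→Greco, Slot 6→Greco, Slot 7→Tran+Greco, Slot 8→Yoon.
Loads: Tran 3, Yoon 3, Greco 3 — all ≤ 3.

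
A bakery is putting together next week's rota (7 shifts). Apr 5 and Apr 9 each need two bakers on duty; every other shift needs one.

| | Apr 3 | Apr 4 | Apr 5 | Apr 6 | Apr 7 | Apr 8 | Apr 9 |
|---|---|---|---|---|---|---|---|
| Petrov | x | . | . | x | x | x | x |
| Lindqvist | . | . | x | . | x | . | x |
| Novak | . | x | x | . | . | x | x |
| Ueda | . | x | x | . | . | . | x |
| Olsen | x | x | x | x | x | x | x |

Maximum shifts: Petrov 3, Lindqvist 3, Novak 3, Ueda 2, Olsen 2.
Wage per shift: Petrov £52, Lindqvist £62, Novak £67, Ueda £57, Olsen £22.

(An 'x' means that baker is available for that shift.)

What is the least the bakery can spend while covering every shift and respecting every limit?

£438

Picking the cheapest available baker for each shift independently would cost £263, but that ignores the shift limits.
An optimal schedule: Apr 3→Olsen, Apr 4→Ueda, Apr 5→Ueda+Lindqvist, Apr 6→Olsen, Apr 7→Petrov, Apr 8→Petrov, Apr 9→Petrov+Lindqvist.
Total: 22 + 57 + 57 + 62 + 22 + 52 + 52 + 52 + 62 = £438.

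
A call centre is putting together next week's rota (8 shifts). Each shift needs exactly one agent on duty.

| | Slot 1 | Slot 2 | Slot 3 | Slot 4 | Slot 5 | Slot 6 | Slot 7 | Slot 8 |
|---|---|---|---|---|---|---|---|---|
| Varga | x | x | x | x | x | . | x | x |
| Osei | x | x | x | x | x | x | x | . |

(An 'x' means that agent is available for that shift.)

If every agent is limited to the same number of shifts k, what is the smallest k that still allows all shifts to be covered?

With 2 agents and 8 worker-slots to fill, someone must work at least ⌈8/2⌉ = 4 shifts, so k ≥ 4.
k = 4 works: Slot 1→Varga, Slot 2→Varga, Slot 3→Varga, Slot 4→Osei, Slot 5→Osei, Slot 6→Osei, Slot 7→Osei, Slot 8→Varga.
Loads: Varga 4, Osei 4 — all ≤ 4.

4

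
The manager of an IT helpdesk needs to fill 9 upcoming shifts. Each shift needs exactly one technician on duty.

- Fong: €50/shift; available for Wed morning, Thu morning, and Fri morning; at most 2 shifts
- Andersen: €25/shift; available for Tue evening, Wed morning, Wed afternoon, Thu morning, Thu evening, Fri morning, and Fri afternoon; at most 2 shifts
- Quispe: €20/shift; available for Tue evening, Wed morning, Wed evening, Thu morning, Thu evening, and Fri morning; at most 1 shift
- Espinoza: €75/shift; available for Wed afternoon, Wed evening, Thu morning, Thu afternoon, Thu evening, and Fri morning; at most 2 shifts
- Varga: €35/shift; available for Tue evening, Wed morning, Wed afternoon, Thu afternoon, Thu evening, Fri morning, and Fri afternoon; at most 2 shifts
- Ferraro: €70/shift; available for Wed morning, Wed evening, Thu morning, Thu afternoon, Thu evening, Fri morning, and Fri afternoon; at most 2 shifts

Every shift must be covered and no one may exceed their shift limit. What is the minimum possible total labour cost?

€380

Picking the cheapest available technician for each shift independently would cost €205, but that ignores the shift limits.
An optimal schedule: Tue evening→Quispe, Wed morning→Varga, Wed afternoon→Andersen, Wed evening→Ferraro, Thu morning→Fong, Thu afternoon→Varga, Thu evening→Ferraro, Fri morning→Fong, Fri afternoon→Andersen.
Total: 20 + 35 + 25 + 70 + 50 + 35 + 70 + 50 + 25 = €380.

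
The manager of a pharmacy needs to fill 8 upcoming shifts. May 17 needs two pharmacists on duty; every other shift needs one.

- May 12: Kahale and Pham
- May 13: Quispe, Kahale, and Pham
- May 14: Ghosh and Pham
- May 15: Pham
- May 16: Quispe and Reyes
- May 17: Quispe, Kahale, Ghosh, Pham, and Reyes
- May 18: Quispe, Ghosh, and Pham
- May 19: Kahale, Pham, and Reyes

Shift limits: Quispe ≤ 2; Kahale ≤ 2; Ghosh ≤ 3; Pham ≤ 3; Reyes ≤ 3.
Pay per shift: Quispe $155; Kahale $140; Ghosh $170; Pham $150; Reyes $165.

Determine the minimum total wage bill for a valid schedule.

$1370

May 15 can only be covered by Pham, so that assignment is forced.
Picking the cheapest available pharmacist for each shift independently would cost $1315, but that ignores the shift limits.
An optimal schedule: May 12→Kahale, May 13→Kahale, May 14→Pham, May 15→Pham, May 16→Quispe, May 17→Quispe+Reyes, May 18→Pham, May 19→Reyes.
Total: 140 + 140 + 150 + 150 + 155 + 155 + 165 + 150 + 165 = $1370.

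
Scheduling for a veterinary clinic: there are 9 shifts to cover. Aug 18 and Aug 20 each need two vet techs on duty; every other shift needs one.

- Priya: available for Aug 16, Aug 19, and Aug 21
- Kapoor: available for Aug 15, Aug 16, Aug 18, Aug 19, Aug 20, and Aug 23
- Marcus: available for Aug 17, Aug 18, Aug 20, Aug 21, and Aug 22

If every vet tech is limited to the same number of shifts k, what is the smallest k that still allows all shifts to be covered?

With 3 vet techs and 11 worker-slots to fill, someone must work at least ⌈11/3⌉ = 4 shifts, so k ≥ 4.
k = 4 works: Aug 15→Kapoor, Aug 16→Priya, Aug 17→Marcus, Aug 18→Kapoor+Marcus, Aug 19→Priya, Aug 20→Kapoor+Marcus, Aug 21→Priya, Aug 22→Marcus, Aug 23→Kapoor.
Loads: Priya 3, Kapoor 4, Marcus 4 — all ≤ 4.

4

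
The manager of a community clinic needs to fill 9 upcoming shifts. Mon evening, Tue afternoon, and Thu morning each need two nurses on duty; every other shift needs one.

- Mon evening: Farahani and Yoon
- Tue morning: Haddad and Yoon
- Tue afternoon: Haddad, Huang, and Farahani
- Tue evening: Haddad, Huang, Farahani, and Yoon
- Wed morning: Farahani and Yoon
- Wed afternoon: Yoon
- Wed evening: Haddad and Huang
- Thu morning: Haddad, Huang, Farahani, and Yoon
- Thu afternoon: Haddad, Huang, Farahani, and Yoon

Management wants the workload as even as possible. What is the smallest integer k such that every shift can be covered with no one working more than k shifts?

3

With 4 nurses and 12 worker-slots to fill, someone must work at least ⌈12/4⌉ = 3 shifts, so k ≥ 3.
k = 3 works: Mon evening→Farahani+Yoon, Tue morning→Haddad, Tue afternoon→Haddad+Huang, Tue evening→Huang, Wed morning→Farahani, Wed afternoon→Yoon, Wed evening→Haddad, Thu morning→Farahani+Yoon, Thu afternoon→Huang.
Loads: Haddad 3, Huang 3, Farahani 3, Yoon 3 — all ≤ 3.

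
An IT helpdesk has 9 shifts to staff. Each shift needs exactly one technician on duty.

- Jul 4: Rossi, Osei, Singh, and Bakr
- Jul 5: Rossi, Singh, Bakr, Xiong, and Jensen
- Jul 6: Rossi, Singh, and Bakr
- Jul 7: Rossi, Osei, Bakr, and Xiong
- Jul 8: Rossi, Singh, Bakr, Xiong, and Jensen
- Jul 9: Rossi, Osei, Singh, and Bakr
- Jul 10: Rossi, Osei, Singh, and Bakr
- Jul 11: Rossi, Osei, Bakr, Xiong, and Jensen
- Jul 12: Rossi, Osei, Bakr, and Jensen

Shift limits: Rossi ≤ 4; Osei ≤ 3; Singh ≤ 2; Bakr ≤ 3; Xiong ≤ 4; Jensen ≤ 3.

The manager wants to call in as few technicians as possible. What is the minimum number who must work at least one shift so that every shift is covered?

3

9 slots to fill and no one can take more than 4, so at least ⌈9/4⌉ = 3 technicians are needed.
Rossi, Osei, and Singh alone can cover everything: Jul 4→Osei, Jul 5→Rossi, Jul 6→Rossi, Jul 7→Rossi, Jul 8→Rossi, Jul 9→Singh, Jul 10→Singh, Jul 11→Osei, Jul 12→Osei.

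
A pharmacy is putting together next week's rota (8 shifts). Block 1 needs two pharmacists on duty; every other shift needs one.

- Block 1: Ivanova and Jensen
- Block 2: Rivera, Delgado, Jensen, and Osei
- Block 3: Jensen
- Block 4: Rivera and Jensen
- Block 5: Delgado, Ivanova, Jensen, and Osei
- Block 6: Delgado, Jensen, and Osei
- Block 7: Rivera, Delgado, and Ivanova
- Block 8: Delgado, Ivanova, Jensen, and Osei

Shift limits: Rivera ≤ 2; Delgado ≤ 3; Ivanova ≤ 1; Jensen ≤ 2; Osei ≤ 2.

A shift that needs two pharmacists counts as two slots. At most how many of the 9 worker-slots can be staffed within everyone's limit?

9

Total capacity across all pharmacists is 2+3+1+2+2 = 10, and 9 slots are needed, so at most 9 can be filled.
An assignment achieving 9: Block 1→Ivanova+Jensen, Block 2→Delgado, Block 3→Jensen, Block 4→Rivera, Block 5→Delgado, Block 6→Delgado, Block 7→Rivera, Block 8→Osei.
Loads: Rivera 2/2, Delgado 3/3, Ivanova 1/1, Jensen 2/2, Osei 1/2.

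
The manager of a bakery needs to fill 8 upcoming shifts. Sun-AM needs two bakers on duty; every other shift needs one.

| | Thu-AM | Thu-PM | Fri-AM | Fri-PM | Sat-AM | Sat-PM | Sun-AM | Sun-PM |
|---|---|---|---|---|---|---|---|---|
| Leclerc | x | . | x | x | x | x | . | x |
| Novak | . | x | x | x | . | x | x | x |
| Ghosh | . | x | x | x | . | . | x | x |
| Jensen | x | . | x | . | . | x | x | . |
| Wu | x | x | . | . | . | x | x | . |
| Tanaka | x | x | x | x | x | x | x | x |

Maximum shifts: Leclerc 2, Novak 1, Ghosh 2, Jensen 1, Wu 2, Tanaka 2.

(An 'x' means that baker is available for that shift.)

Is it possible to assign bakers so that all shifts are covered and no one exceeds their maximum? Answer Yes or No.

One valid schedule: Thu-AM→Leclerc, Thu-PM→Novak, Fri-AM→Jensen, Fri-PM→Ghosh, Sat-AM→Leclerc, Sat-PM→Wu, Sun-AM→Wu+Tanaka, Sun-PM→Ghosh.
Loads: Leclerc 2/2, Novak 1/1, Ghosh 2/2, Jensen 1/1, Wu 2/2, Tanaka 1/2 — all within limits.

Yes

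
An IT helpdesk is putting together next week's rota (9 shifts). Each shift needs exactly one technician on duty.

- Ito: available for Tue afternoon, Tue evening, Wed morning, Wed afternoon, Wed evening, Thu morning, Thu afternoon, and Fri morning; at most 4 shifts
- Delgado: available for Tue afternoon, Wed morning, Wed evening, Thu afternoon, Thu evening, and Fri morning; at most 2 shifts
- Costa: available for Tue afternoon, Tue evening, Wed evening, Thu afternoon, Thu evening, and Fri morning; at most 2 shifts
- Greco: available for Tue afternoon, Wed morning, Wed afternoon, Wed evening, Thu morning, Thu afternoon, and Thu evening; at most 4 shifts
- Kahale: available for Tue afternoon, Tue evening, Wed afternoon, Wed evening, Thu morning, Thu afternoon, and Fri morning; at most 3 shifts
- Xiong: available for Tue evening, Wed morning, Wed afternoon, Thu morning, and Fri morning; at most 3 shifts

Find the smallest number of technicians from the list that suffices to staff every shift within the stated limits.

9 slots to fill and no one can take more than 4, so at least ⌈9/4⌉ = 3 technicians are needed.
Ito, Delgado, and Greco alone can cover everything: Tue afternoon→Delgado, Tue evening→Ito, Wed morning→Greco, Wed afternoon→Ito, Wed evening→Greco, Thu morning→Ito, Thu afternoon→Greco, Thu evening→Delgado, Fri morning→Ito.

3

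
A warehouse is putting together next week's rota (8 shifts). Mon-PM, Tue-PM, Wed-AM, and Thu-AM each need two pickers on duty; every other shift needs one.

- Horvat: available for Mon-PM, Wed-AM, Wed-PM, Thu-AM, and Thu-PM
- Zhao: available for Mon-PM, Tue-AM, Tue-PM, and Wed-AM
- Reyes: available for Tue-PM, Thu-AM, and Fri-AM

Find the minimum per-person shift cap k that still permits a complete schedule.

5

With 3 pickers and 12 worker-slots to fill, someone must work at least ⌈12/3⌉ = 4 shifts, so k ≥ 4.
k = 4 fails: Shifts {Mon-PM, Wed-AM, Wed-PM, Thu-AM, Thu-PM} need 8 worker-slots in total, but the pickers available for any of those shifts (Horvat, Zhao, and Reyes) can supply at most 7 among them. So no valid schedule exists.
k = 5 works: Mon-PM→Horvat+Zhao, Tue-AM→Zhao, Tue-PM→Zhao+Reyes, Wed-AM→Horvat+Zhao, Wed-PM→Horvat, Thu-AM→Horvat+Reyes, Thu-PM→Horvat, Fri-AM→Reyes.
Loads: Horvat 5, Zhao 4, Reyes 3 — all ≤ 5.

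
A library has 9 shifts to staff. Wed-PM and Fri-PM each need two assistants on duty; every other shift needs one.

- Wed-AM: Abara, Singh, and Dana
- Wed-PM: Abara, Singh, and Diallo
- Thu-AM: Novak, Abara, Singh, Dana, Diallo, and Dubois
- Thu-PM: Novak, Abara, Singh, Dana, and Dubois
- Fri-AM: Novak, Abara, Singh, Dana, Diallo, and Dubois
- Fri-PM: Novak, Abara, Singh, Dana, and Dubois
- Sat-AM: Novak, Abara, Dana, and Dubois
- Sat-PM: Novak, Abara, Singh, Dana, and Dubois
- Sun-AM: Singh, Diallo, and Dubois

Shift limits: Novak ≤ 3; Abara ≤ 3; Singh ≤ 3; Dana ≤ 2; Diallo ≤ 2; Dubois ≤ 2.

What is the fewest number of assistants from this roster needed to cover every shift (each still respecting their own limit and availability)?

4

11 slots to fill and no one can take more than 3, so at least ⌈11/3⌉ = 4 assistants are needed.
Novak, Abara, Singh, and Dana alone can cover everything: Wed-AM→Abara, Wed-PM→Abara+Singh, Thu-AM→Novak, Thu-PM→Novak, Fri-AM→Abara, Fri-PM→Singh+Dana, Sat-AM→Novak, Sat-PM→Dana, Sun-AM→Singh.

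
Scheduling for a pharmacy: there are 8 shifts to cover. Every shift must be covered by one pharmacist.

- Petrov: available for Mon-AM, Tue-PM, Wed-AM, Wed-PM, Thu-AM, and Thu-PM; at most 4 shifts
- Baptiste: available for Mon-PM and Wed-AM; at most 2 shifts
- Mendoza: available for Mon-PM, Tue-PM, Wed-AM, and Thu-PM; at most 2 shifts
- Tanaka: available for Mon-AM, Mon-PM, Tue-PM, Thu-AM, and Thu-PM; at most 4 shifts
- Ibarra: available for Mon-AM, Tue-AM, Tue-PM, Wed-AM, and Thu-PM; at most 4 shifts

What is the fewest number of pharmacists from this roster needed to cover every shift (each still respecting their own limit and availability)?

3

8 slots to fill and no one can take more than 4, so at least ⌈8/4⌉ = 2 pharmacists are needed.
Shifts {Mon-PM, Tue-AM, Wed-PM} need 3 slots, but among the pharmacists available for them (Petrov, Baptiste, Mendoza, Tanaka, and Ibarra) any 2 together supply at most 2. So 2 pharmacists are not enough.
Petrov, Baptiste, and Ibarra alone can cover everything: Mon-AM→Petrov, Mon-PM→Baptiste, Tue-AM→Ibarra, Tue-PM→Petrov, Wed-AM→Baptiste, Wed-PM→Petrov, Thu-AM→Petrov, Thu-PM→Ibarra.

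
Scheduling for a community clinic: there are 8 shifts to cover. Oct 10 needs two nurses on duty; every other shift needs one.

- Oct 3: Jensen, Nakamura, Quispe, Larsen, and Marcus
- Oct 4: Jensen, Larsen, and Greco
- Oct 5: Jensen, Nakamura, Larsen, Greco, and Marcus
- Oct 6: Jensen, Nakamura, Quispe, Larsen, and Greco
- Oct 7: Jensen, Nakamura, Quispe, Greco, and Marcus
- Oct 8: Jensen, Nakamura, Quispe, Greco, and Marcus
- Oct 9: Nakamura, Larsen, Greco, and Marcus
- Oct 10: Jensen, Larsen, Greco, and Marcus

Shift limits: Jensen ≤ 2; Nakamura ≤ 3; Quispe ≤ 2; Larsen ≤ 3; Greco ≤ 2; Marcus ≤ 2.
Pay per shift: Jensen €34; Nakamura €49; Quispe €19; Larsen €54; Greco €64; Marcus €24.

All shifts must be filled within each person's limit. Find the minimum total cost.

€301

Picking the cheapest available nurse for each shift independently would cost €216, but that ignores the shift limits.
An optimal schedule: Oct 3→Quispe, Oct 4→Jensen, Oct 5→Nakamura, Oct 6→Quispe, Oct 7→Nakamura, Oct 8→Nakamura, Oct 9→Marcus, Oct 10→Marcus+Jensen.
Total: 19 + 34 + 49 + 19 + 49 + 49 + 24 + 24 + 34 = €301.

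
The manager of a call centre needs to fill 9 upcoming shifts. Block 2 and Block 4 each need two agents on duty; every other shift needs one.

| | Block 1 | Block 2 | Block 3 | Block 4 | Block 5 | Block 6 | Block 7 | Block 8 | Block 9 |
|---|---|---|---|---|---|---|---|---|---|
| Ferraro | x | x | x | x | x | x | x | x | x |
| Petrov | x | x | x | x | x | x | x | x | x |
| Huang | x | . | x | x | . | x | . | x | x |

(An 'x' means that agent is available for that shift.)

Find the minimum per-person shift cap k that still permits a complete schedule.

4

With 3 agents and 11 worker-slots to fill, someone must work at least ⌈11/3⌉ = 4 shifts, so k ≥ 4.
k = 4 works: Block 1→Ferraro, Block 2→Ferraro+Petrov, Block 3→Petrov, Block 4→Petrov+Huang, Block 5→Ferraro, Block 6→Petrov, Block 7→Ferraro, Block 8→Huang, Block 9→Huang.
Loads: Ferraro 4, Petrov 4, Huang 3 — all ≤ 4.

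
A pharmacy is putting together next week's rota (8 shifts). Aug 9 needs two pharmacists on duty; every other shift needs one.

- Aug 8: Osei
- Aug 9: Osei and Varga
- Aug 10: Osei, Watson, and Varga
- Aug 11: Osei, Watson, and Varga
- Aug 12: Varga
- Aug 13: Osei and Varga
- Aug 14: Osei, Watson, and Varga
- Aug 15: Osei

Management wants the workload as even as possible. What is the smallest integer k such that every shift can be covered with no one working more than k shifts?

3

With 3 pharmacists and 9 worker-slots to fill, someone must work at least ⌈9/3⌉ = 3 shifts, so k ≥ 3.
k = 3 works: Aug 8→Osei, Aug 9→Osei+Varga, Aug 10→Watson, Aug 11→Watson, Aug 12→Varga, Aug 13→Varga, Aug 14→Watson, Aug 15→Osei.
Loads: Osei 3, Watson 3, Varga 3 — all ≤ 3.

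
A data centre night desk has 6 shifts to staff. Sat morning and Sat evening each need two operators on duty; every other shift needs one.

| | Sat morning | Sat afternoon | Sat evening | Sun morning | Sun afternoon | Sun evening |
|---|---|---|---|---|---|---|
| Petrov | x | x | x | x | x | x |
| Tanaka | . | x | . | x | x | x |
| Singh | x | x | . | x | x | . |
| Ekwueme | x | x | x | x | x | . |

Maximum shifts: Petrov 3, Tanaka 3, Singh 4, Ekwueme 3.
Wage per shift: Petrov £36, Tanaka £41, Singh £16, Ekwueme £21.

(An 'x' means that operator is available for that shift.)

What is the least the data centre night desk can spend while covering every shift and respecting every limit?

£178

Sat evening can only be covered by Petrov and Ekwueme, so that assignment is forced.
Picking the cheapest available operator for each shift independently would cost £178, and that bound is achievable.
An optimal schedule: Sat morning→Singh+Ekwueme, Sat afternoon→Singh, Sat evening→Ekwueme+Petrov, Sun morning→Singh, Sun afternoon→Singh, Sun evening→Petrov.
Total: 16 + 21 + 16 + 21 + 36 + 16 + 16 + 36 = £178.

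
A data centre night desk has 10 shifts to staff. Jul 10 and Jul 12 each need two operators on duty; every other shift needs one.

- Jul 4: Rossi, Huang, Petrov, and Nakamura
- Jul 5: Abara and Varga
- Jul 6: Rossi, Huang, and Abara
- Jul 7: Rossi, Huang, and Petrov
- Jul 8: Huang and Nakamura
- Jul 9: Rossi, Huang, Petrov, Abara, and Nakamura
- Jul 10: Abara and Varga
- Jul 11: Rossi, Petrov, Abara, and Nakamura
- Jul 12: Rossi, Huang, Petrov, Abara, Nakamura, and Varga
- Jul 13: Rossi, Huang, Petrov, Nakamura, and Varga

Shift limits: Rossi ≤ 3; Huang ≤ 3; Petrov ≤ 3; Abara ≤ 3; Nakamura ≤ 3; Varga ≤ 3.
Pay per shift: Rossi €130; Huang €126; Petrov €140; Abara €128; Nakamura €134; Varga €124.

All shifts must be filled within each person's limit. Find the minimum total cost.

Jul 10 can only be covered by Abara and Varga, so that assignment is forced.
Picking the cheapest available operator for each shift independently would cost €1508, but that ignores the shift limits.
An optimal schedule: Jul 4→Rossi, Jul 5→Varga, Jul 6→Huang, Jul 7→Huang, Jul 8→Huang, Jul 9→Abara, Jul 10→Varga+Abara, Jul 11→Abara, Jul 12→Varga+Rossi, Jul 13→Rossi.
Total: 130 + 124 + 126 + 126 + 126 + 128 + 124 + 128 + 128 + 124 + 130 + 130 = €1524.

€1524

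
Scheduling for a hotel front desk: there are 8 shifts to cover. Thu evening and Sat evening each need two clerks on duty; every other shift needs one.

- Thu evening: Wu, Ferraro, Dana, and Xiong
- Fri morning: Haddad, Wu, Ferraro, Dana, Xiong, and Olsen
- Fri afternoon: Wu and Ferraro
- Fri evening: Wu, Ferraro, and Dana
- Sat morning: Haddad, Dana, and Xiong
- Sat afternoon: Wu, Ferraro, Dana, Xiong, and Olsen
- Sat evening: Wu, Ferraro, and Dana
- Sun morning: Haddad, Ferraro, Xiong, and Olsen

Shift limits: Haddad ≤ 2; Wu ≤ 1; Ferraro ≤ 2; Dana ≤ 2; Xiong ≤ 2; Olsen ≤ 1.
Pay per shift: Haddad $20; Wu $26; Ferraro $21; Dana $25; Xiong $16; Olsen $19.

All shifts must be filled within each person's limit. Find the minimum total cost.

$209

Picking the cheapest available clerk for each shift independently would cost $189, but that ignores the shift limits.
An optimal schedule: Thu evening→Dana+Xiong, Fri morning→Olsen, Fri afternoon→Wu, Fri evening→Ferraro, Sat morning→Haddad, Sat afternoon→Xiong, Sat evening→Ferraro+Dana, Sun morning→Haddad.
Total: 25 + 16 + 19 + 26 + 21 + 20 + 16 + 21 + 25 + 20 = $209.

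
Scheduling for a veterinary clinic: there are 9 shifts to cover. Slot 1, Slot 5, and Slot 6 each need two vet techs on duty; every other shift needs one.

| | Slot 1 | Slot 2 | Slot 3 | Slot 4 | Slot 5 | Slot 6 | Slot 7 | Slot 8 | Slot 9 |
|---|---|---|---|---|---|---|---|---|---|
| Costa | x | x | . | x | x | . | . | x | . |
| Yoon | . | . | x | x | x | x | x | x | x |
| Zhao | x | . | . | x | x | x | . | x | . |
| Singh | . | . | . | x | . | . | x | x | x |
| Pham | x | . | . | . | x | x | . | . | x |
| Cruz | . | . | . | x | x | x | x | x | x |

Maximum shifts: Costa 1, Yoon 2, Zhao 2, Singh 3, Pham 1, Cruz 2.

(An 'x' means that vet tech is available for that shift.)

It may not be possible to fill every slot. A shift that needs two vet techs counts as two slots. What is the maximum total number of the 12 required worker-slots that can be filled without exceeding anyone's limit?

Total capacity across all vet techs is 1+2+2+3+1+2 = 11, and 12 slots are needed, so at most 11 can be filled.
An assignment achieving 11: Slot 1→Zhao+Pham, Slot 2→Costa, Slot 3→Yoon, Slot 4→Singh, Slot 5→Cruz, Slot 6→Zhao+Cruz, Slot 7→Yoon, Slot 8→Singh, Slot 9→Singh.
Loads: Costa 1/1, Yoon 2/2, Zhao 2/2, Singh 3/3, Pham 1/1, Cruz 2/2.

11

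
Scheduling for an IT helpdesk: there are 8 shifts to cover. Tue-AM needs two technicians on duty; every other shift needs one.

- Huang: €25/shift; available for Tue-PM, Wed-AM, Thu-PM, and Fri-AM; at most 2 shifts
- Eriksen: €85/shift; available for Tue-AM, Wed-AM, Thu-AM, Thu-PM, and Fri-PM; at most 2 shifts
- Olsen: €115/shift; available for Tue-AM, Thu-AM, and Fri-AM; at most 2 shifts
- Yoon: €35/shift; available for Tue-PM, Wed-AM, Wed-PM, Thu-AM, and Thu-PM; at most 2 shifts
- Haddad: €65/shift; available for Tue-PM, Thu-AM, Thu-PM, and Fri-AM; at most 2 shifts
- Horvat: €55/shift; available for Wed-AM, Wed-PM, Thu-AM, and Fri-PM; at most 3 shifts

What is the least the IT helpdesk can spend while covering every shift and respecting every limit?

Tue-AM can only be covered by Eriksen and Olsen, so that assignment is forced.
Picking the cheapest available technician for each shift independently would cost €425, but that ignores the shift limits.
An optimal schedule: Tue-AM→Eriksen+Olsen, Tue-PM→Huang, Wed-AM→Horvat, Wed-PM→Yoon, Thu-AM→Horvat, Thu-PM→Yoon, Fri-AM→Huang, Fri-PM→Horvat.
Total: 85 + 115 + 25 + 55 + 35 + 55 + 35 + 25 + 55 = €485.

€485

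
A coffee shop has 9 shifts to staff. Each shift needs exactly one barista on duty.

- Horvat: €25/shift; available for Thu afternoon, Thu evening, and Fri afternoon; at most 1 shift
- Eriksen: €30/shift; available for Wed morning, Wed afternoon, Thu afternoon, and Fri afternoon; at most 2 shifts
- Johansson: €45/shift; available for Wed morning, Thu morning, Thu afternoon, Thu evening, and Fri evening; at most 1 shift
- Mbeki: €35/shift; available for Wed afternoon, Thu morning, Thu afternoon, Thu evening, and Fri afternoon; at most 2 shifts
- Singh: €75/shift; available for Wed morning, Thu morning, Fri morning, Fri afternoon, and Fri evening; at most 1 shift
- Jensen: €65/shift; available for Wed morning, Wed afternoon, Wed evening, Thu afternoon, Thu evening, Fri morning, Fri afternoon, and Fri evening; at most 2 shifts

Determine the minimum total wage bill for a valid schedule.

Wed evening can only be covered by Jensen, so that assignment is forced.
Picking the cheapest available barista for each shift independently would cost €345, but that ignores the shift limits.
An optimal schedule: Wed morning→Eriksen, Wed afternoon→Eriksen, Wed evening→Jensen, Thu morning→Johansson, Thu afternoon→Mbeki, Thu evening→Horvat, Fri morning→Singh, Fri afternoon→Mbeki, Fri evening→Jensen.
Total: 30 + 30 + 65 + 45 + 35 + 25 + 75 + 35 + 65 = €405.

€405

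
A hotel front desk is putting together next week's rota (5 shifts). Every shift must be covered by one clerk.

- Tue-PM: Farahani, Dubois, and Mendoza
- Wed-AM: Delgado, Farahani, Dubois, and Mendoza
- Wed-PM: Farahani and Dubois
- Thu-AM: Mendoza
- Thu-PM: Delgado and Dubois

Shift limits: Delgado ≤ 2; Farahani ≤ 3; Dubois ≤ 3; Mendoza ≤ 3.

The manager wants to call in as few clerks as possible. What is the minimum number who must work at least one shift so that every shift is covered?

2

5 slots to fill and no one can take more than 3, so at least ⌈5/3⌉ = 2 clerks are needed.
Dubois and Mendoza alone can cover everything: Tue-PM→Dubois, Wed-AM→Mendoza, Wed-PM→Dubois, Thu-AM→Mendoza, Thu-PM→Dubois.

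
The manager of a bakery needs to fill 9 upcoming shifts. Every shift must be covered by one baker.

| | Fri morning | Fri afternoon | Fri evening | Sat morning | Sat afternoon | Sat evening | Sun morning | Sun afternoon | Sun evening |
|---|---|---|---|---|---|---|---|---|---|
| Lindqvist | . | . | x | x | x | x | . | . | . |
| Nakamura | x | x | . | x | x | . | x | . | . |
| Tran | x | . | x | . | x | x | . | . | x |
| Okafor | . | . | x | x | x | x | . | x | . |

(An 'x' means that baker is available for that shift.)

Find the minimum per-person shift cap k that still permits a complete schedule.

3

With 4 bakers and 9 worker-slots to fill, someone must work at least ⌈9/4⌉ = 3 shifts, so k ≥ 3.
k = 3 works: Fri morning→Nakamura, Fri afternoon→Nakamura, Fri evening→Lindqvist, Sat morning→Lindqvist, Sat afternoon→Tran, Sat evening→Lindqvist, Sun morning→Nakamura, Sun afternoon→Okafor, Sun evening→Tran.
Loads: Lindqvist 3, Nakamura 3, Tran 2, Okafor 1 — all ≤ 3.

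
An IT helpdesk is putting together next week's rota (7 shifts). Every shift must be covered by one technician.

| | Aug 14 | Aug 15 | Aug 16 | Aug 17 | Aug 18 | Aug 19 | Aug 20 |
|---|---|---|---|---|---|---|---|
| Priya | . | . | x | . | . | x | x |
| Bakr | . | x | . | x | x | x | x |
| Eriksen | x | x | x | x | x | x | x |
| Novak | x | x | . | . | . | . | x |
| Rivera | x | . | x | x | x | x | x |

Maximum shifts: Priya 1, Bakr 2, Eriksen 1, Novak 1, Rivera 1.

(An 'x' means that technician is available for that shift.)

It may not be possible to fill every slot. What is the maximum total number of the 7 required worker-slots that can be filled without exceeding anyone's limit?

Total capacity across all technicians is 1+2+1+1+1 = 6, and 7 slots are needed, so at most 6 can be filled.
An assignment achieving 6: Aug 14→Eriksen, Aug 15→Bakr, Aug 16→Priya, Aug 17→Bakr, Aug 18→Rivera, Aug 20→Novak.
Loads: Priya 1/1, Bakr 2/2, Eriksen 1/1, Novak 1/1, Rivera 1/1.

6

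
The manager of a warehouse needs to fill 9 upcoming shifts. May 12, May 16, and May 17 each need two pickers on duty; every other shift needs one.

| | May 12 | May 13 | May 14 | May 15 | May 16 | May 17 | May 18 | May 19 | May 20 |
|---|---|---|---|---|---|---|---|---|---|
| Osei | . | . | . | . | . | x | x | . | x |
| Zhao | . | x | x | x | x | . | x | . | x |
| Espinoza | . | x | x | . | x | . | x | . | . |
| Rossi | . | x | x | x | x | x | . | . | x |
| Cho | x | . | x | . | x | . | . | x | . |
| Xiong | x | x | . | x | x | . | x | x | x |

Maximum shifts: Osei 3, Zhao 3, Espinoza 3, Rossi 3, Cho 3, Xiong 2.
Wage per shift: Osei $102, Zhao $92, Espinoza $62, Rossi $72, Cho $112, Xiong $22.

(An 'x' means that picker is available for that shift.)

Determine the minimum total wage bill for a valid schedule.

May 12 can only be covered by Cho and Xiong, so that assignment is forced.
May 17 can only be covered by Osei and Rossi, so that assignment is forced.
Picking the cheapest available picker for each shift independently would cost $564, but that ignores the shift limits.
An optimal schedule: May 12→Xiong+Cho, May 13→Espinoza, May 14→Espinoza, May 15→Rossi, May 16→Rossi+Zhao, May 17→Rossi+Osei, May 18→Espinoza, May 19→Xiong, May 20→Zhao.
Total: 22 + 112 + 62 + 62 + 72 + 72 + 92 + 72 + 102 + 62 + 22 + 92 = $844.

$844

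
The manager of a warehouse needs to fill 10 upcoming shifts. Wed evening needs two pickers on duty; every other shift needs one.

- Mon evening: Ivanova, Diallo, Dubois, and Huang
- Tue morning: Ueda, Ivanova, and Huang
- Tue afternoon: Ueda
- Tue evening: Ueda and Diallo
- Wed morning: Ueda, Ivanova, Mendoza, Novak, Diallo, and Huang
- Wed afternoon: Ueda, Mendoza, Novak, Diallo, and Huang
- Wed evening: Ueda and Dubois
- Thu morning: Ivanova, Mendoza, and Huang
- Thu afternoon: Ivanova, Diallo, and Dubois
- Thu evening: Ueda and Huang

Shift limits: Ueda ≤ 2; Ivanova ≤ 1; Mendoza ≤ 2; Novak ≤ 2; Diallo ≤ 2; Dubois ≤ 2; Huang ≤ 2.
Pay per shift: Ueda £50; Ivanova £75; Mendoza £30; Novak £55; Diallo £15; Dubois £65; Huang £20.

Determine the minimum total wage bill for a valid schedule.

Tue afternoon can only be covered by Ueda, so that assignment is forced.
Wed evening can only be covered by Ueda and Dubois, so that assignment is forced.
Picking the cheapest available picker for each shift independently would cost £300, but that ignores the shift limits.
An optimal schedule: Mon evening→Dubois, Tue morning→Huang, Tue afternoon→Ueda, Tue evening→Diallo, Wed morning→Novak, Wed afternoon→Mendoza, Wed evening→Ueda+Dubois, Thu morning→Mendoza, Thu afternoon→Diallo, Thu evening→Huang.
Total: 65 + 20 + 50 + 15 + 55 + 30 + 50 + 65 + 30 + 15 + 20 = £415.

£415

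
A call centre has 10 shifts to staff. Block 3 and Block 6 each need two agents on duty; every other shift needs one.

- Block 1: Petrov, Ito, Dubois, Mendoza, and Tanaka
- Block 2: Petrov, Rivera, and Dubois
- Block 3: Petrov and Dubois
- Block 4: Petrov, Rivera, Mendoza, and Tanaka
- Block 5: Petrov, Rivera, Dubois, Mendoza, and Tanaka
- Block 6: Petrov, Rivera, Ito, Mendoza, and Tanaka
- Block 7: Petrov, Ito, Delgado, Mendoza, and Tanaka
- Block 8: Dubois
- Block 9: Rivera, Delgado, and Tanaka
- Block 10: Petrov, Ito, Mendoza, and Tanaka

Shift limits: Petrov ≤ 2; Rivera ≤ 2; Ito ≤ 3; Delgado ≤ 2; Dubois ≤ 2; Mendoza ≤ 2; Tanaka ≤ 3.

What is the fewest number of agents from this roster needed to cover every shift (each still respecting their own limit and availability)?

5

12 slots to fill and no one can take more than 3, so at least ⌈12/3⌉ = 4 agents are needed.
Any 4 agents together have capacity at most 3+3+2+2 = 10 < 12 slots, so 4 can never suffice.
Petrov, Rivera, Ito, Dubois, and Tanaka alone can cover everything: Block 1→Tanaka, Block 2→Petrov, Block 3→Petrov+Dubois, Block 4→Rivera, Block 5→Tanaka, Block 6→Ito+Tanaka, Block 7→Ito, Block 8→Dubois, Block 9→Rivera, Block 10→Ito.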